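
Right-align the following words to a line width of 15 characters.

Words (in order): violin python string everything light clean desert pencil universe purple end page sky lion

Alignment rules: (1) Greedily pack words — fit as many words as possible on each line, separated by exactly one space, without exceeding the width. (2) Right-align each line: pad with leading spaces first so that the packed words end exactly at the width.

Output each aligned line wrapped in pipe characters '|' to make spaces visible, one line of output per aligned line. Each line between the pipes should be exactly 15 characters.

Answer: |  violin python|
|         string|
|     everything|
|    light clean|
|  desert pencil|
|universe purple|
|   end page sky|
|           lion|

Derivation:
Line 1: ['violin', 'python'] (min_width=13, slack=2)
Line 2: ['string'] (min_width=6, slack=9)
Line 3: ['everything'] (min_width=10, slack=5)
Line 4: ['light', 'clean'] (min_width=11, slack=4)
Line 5: ['desert', 'pencil'] (min_width=13, slack=2)
Line 6: ['universe', 'purple'] (min_width=15, slack=0)
Line 7: ['end', 'page', 'sky'] (min_width=12, slack=3)
Line 8: ['lion'] (min_width=4, slack=11)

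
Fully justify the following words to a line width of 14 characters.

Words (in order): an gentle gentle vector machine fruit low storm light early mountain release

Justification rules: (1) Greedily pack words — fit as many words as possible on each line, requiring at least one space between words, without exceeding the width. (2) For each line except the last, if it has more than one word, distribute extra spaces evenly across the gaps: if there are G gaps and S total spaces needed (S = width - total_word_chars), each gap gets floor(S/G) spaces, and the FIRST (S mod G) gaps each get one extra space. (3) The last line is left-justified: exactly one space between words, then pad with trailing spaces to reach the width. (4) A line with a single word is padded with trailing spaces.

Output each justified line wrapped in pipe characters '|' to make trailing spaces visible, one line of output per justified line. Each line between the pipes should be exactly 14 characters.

Line 1: ['an', 'gentle'] (min_width=9, slack=5)
Line 2: ['gentle', 'vector'] (min_width=13, slack=1)
Line 3: ['machine', 'fruit'] (min_width=13, slack=1)
Line 4: ['low', 'storm'] (min_width=9, slack=5)
Line 5: ['light', 'early'] (min_width=11, slack=3)
Line 6: ['mountain'] (min_width=8, slack=6)
Line 7: ['release'] (min_width=7, slack=7)

Answer: |an      gentle|
|gentle  vector|
|machine  fruit|
|low      storm|
|light    early|
|mountain      |
|release       |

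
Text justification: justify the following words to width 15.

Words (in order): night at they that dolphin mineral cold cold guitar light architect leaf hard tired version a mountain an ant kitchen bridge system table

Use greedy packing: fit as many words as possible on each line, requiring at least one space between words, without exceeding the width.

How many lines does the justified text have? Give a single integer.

Line 1: ['night', 'at', 'they'] (min_width=13, slack=2)
Line 2: ['that', 'dolphin'] (min_width=12, slack=3)
Line 3: ['mineral', 'cold'] (min_width=12, slack=3)
Line 4: ['cold', 'guitar'] (min_width=11, slack=4)
Line 5: ['light', 'architect'] (min_width=15, slack=0)
Line 6: ['leaf', 'hard', 'tired'] (min_width=15, slack=0)
Line 7: ['version', 'a'] (min_width=9, slack=6)
Line 8: ['mountain', 'an', 'ant'] (min_width=15, slack=0)
Line 9: ['kitchen', 'bridge'] (min_width=14, slack=1)
Line 10: ['system', 'table'] (min_width=12, slack=3)
Total lines: 10

Answer: 10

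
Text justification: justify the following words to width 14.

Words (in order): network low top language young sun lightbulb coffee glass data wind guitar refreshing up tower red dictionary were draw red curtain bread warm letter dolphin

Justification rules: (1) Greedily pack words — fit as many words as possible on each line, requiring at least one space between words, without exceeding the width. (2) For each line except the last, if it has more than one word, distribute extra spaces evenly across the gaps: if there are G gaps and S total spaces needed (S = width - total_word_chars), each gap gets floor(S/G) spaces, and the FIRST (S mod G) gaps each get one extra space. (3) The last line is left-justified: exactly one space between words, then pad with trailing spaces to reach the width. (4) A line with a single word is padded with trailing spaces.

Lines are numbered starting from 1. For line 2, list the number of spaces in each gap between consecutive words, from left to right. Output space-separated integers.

Answer: 3

Derivation:
Line 1: ['network', 'low'] (min_width=11, slack=3)
Line 2: ['top', 'language'] (min_width=12, slack=2)
Line 3: ['young', 'sun'] (min_width=9, slack=5)
Line 4: ['lightbulb'] (min_width=9, slack=5)
Line 5: ['coffee', 'glass'] (min_width=12, slack=2)
Line 6: ['data', 'wind'] (min_width=9, slack=5)
Line 7: ['guitar'] (min_width=6, slack=8)
Line 8: ['refreshing', 'up'] (min_width=13, slack=1)
Line 9: ['tower', 'red'] (min_width=9, slack=5)
Line 10: ['dictionary'] (min_width=10, slack=4)
Line 11: ['were', 'draw', 'red'] (min_width=13, slack=1)
Line 12: ['curtain', 'bread'] (min_width=13, slack=1)
Line 13: ['warm', 'letter'] (min_width=11, slack=3)
Line 14: ['dolphin'] (min_width=7, slack=7)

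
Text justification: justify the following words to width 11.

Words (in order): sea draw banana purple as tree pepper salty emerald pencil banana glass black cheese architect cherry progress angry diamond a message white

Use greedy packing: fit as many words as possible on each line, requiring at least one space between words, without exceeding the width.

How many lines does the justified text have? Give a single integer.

Line 1: ['sea', 'draw'] (min_width=8, slack=3)
Line 2: ['banana'] (min_width=6, slack=5)
Line 3: ['purple', 'as'] (min_width=9, slack=2)
Line 4: ['tree', 'pepper'] (min_width=11, slack=0)
Line 5: ['salty'] (min_width=5, slack=6)
Line 6: ['emerald'] (min_width=7, slack=4)
Line 7: ['pencil'] (min_width=6, slack=5)
Line 8: ['banana'] (min_width=6, slack=5)
Line 9: ['glass', 'black'] (min_width=11, slack=0)
Line 10: ['cheese'] (min_width=6, slack=5)
Line 11: ['architect'] (min_width=9, slack=2)
Line 12: ['cherry'] (min_width=6, slack=5)
Line 13: ['progress'] (min_width=8, slack=3)
Line 14: ['angry'] (min_width=5, slack=6)
Line 15: ['diamond', 'a'] (min_width=9, slack=2)
Line 16: ['message'] (min_width=7, slack=4)
Line 17: ['white'] (min_width=5, slack=6)
Total lines: 17

Answer: 17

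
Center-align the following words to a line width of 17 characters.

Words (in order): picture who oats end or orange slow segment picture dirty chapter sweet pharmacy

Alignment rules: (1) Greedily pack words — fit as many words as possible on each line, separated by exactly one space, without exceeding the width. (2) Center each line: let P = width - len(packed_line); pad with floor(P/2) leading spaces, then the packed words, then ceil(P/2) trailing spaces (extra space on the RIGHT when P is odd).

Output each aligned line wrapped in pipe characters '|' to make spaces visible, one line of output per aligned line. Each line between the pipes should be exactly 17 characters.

Answer: |picture who oats |
|  end or orange  |
|  slow segment   |
|  picture dirty  |
|  chapter sweet  |
|    pharmacy     |

Derivation:
Line 1: ['picture', 'who', 'oats'] (min_width=16, slack=1)
Line 2: ['end', 'or', 'orange'] (min_width=13, slack=4)
Line 3: ['slow', 'segment'] (min_width=12, slack=5)
Line 4: ['picture', 'dirty'] (min_width=13, slack=4)
Line 5: ['chapter', 'sweet'] (min_width=13, slack=4)
Line 6: ['pharmacy'] (min_width=8, slack=9)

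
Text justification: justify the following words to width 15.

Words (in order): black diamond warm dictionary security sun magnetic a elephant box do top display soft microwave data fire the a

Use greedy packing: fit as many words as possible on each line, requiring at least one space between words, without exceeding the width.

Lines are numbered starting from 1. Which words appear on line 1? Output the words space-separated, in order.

Answer: black diamond

Derivation:
Line 1: ['black', 'diamond'] (min_width=13, slack=2)
Line 2: ['warm', 'dictionary'] (min_width=15, slack=0)
Line 3: ['security', 'sun'] (min_width=12, slack=3)
Line 4: ['magnetic', 'a'] (min_width=10, slack=5)
Line 5: ['elephant', 'box', 'do'] (min_width=15, slack=0)
Line 6: ['top', 'display'] (min_width=11, slack=4)
Line 7: ['soft', 'microwave'] (min_width=14, slack=1)
Line 8: ['data', 'fire', 'the', 'a'] (min_width=15, slack=0)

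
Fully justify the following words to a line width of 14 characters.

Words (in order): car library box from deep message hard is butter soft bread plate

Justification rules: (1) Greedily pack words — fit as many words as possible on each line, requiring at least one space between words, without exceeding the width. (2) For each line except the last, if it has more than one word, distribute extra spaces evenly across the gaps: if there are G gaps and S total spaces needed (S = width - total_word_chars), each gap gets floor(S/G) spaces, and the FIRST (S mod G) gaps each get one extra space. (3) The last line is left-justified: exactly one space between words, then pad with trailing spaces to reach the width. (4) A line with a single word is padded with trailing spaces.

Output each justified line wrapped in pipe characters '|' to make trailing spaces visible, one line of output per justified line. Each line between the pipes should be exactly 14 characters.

Answer: |car    library|
|box  from deep|
|message   hard|
|is butter soft|
|bread plate   |

Derivation:
Line 1: ['car', 'library'] (min_width=11, slack=3)
Line 2: ['box', 'from', 'deep'] (min_width=13, slack=1)
Line 3: ['message', 'hard'] (min_width=12, slack=2)
Line 4: ['is', 'butter', 'soft'] (min_width=14, slack=0)
Line 5: ['bread', 'plate'] (min_width=11, slack=3)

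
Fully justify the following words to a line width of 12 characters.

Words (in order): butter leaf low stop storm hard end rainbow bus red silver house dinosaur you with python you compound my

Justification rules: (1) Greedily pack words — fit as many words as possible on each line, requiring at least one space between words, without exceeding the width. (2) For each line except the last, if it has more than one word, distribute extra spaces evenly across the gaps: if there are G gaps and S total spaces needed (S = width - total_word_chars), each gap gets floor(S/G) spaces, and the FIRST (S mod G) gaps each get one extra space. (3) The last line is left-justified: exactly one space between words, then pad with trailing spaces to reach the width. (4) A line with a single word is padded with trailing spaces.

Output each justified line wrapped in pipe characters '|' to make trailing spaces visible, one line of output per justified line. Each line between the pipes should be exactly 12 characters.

Line 1: ['butter', 'leaf'] (min_width=11, slack=1)
Line 2: ['low', 'stop'] (min_width=8, slack=4)
Line 3: ['storm', 'hard'] (min_width=10, slack=2)
Line 4: ['end', 'rainbow'] (min_width=11, slack=1)
Line 5: ['bus', 'red'] (min_width=7, slack=5)
Line 6: ['silver', 'house'] (min_width=12, slack=0)
Line 7: ['dinosaur', 'you'] (min_width=12, slack=0)
Line 8: ['with', 'python'] (min_width=11, slack=1)
Line 9: ['you', 'compound'] (min_width=12, slack=0)
Line 10: ['my'] (min_width=2, slack=10)

Answer: |butter  leaf|
|low     stop|
|storm   hard|
|end  rainbow|
|bus      red|
|silver house|
|dinosaur you|
|with  python|
|you compound|
|my          |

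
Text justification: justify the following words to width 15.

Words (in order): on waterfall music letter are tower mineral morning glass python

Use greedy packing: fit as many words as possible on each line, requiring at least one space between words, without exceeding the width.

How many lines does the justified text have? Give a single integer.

Answer: 5

Derivation:
Line 1: ['on', 'waterfall'] (min_width=12, slack=3)
Line 2: ['music', 'letter'] (min_width=12, slack=3)
Line 3: ['are', 'tower'] (min_width=9, slack=6)
Line 4: ['mineral', 'morning'] (min_width=15, slack=0)
Line 5: ['glass', 'python'] (min_width=12, slack=3)
Total lines: 5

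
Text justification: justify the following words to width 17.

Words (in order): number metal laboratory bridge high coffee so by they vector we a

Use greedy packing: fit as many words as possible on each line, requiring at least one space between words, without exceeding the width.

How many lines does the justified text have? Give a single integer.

Line 1: ['number', 'metal'] (min_width=12, slack=5)
Line 2: ['laboratory', 'bridge'] (min_width=17, slack=0)
Line 3: ['high', 'coffee', 'so', 'by'] (min_width=17, slack=0)
Line 4: ['they', 'vector', 'we', 'a'] (min_width=16, slack=1)
Total lines: 4

Answer: 4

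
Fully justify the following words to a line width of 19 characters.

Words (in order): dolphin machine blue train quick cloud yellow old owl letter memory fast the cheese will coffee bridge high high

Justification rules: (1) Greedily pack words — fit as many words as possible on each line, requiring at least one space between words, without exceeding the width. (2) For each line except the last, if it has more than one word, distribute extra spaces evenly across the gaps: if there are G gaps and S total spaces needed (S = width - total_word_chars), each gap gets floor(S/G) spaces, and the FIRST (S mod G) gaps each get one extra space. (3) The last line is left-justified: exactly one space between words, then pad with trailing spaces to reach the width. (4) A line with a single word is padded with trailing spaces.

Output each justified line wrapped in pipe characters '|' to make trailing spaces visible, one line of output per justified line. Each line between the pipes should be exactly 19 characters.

Answer: |dolphin     machine|
|blue   train  quick|
|cloud   yellow  old|
|owl  letter  memory|
|fast   the   cheese|
|will  coffee bridge|
|high high          |

Derivation:
Line 1: ['dolphin', 'machine'] (min_width=15, slack=4)
Line 2: ['blue', 'train', 'quick'] (min_width=16, slack=3)
Line 3: ['cloud', 'yellow', 'old'] (min_width=16, slack=3)
Line 4: ['owl', 'letter', 'memory'] (min_width=17, slack=2)
Line 5: ['fast', 'the', 'cheese'] (min_width=15, slack=4)
Line 6: ['will', 'coffee', 'bridge'] (min_width=18, slack=1)
Line 7: ['high', 'high'] (min_width=9, slack=10)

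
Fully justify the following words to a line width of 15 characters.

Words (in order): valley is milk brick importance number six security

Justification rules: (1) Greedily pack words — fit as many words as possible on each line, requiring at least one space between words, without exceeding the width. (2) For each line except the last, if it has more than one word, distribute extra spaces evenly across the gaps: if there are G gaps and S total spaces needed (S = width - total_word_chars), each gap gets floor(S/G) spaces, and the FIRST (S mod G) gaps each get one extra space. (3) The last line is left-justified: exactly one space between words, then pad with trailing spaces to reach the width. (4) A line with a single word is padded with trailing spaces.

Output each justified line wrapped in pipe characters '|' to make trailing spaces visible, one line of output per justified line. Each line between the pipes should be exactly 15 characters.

Answer: |valley  is milk|
|brick          |
|importance     |
|number      six|
|security       |

Derivation:
Line 1: ['valley', 'is', 'milk'] (min_width=14, slack=1)
Line 2: ['brick'] (min_width=5, slack=10)
Line 3: ['importance'] (min_width=10, slack=5)
Line 4: ['number', 'six'] (min_width=10, slack=5)
Line 5: ['security'] (min_width=8, slack=7)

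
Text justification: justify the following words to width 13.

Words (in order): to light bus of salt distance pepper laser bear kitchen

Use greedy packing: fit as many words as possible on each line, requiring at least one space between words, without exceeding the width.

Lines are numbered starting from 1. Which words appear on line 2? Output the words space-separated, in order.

Line 1: ['to', 'light', 'bus'] (min_width=12, slack=1)
Line 2: ['of', 'salt'] (min_width=7, slack=6)
Line 3: ['distance'] (min_width=8, slack=5)
Line 4: ['pepper', 'laser'] (min_width=12, slack=1)
Line 5: ['bear', 'kitchen'] (min_width=12, slack=1)

Answer: of salt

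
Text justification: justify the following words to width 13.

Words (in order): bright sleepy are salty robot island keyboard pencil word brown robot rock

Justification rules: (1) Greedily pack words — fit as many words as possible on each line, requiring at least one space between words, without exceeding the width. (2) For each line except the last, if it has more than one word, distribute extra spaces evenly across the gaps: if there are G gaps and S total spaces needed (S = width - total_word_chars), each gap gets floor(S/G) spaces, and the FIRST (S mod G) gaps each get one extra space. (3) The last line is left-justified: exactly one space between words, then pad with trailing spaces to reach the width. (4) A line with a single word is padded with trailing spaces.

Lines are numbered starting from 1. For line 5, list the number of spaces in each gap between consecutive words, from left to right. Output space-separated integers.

Line 1: ['bright', 'sleepy'] (min_width=13, slack=0)
Line 2: ['are', 'salty'] (min_width=9, slack=4)
Line 3: ['robot', 'island'] (min_width=12, slack=1)
Line 4: ['keyboard'] (min_width=8, slack=5)
Line 5: ['pencil', 'word'] (min_width=11, slack=2)
Line 6: ['brown', 'robot'] (min_width=11, slack=2)
Line 7: ['rock'] (min_width=4, slack=9)

Answer: 3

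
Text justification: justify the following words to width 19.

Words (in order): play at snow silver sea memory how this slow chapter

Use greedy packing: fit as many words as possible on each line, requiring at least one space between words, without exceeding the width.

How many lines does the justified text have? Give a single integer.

Line 1: ['play', 'at', 'snow', 'silver'] (min_width=19, slack=0)
Line 2: ['sea', 'memory', 'how', 'this'] (min_width=19, slack=0)
Line 3: ['slow', 'chapter'] (min_width=12, slack=7)
Total lines: 3

Answer: 3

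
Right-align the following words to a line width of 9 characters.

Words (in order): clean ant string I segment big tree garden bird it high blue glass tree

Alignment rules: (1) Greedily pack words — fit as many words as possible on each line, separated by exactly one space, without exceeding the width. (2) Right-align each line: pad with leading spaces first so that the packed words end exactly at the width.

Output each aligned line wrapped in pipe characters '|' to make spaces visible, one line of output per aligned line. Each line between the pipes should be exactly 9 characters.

Line 1: ['clean', 'ant'] (min_width=9, slack=0)
Line 2: ['string', 'I'] (min_width=8, slack=1)
Line 3: ['segment'] (min_width=7, slack=2)
Line 4: ['big', 'tree'] (min_width=8, slack=1)
Line 5: ['garden'] (min_width=6, slack=3)
Line 6: ['bird', 'it'] (min_width=7, slack=2)
Line 7: ['high', 'blue'] (min_width=9, slack=0)
Line 8: ['glass'] (min_width=5, slack=4)
Line 9: ['tree'] (min_width=4, slack=5)

Answer: |clean ant|
| string I|
|  segment|
| big tree|
|   garden|
|  bird it|
|high blue|
|    glass|
|     tree|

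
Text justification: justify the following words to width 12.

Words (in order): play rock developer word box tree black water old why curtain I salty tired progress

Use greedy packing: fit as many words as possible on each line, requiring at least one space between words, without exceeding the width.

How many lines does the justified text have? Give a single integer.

Answer: 9

Derivation:
Line 1: ['play', 'rock'] (min_width=9, slack=3)
Line 2: ['developer'] (min_width=9, slack=3)
Line 3: ['word', 'box'] (min_width=8, slack=4)
Line 4: ['tree', 'black'] (min_width=10, slack=2)
Line 5: ['water', 'old'] (min_width=9, slack=3)
Line 6: ['why', 'curtain'] (min_width=11, slack=1)
Line 7: ['I', 'salty'] (min_width=7, slack=5)
Line 8: ['tired'] (min_width=5, slack=7)
Line 9: ['progress'] (min_width=8, slack=4)
Total lines: 9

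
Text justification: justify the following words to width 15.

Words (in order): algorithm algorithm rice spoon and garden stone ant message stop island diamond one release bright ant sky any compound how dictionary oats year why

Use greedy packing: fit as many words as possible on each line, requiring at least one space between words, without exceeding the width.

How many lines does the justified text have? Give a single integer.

Line 1: ['algorithm'] (min_width=9, slack=6)
Line 2: ['algorithm', 'rice'] (min_width=14, slack=1)
Line 3: ['spoon', 'and'] (min_width=9, slack=6)
Line 4: ['garden', 'stone'] (min_width=12, slack=3)
Line 5: ['ant', 'message'] (min_width=11, slack=4)
Line 6: ['stop', 'island'] (min_width=11, slack=4)
Line 7: ['diamond', 'one'] (min_width=11, slack=4)
Line 8: ['release', 'bright'] (min_width=14, slack=1)
Line 9: ['ant', 'sky', 'any'] (min_width=11, slack=4)
Line 10: ['compound', 'how'] (min_width=12, slack=3)
Line 11: ['dictionary', 'oats'] (min_width=15, slack=0)
Line 12: ['year', 'why'] (min_width=8, slack=7)
Total lines: 12

Answer: 12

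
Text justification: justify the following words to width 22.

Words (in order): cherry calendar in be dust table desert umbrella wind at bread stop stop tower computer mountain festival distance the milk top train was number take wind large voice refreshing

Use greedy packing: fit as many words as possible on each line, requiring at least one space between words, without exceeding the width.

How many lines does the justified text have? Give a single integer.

Answer: 9

Derivation:
Line 1: ['cherry', 'calendar', 'in', 'be'] (min_width=21, slack=1)
Line 2: ['dust', 'table', 'desert'] (min_width=17, slack=5)
Line 3: ['umbrella', 'wind', 'at', 'bread'] (min_width=22, slack=0)
Line 4: ['stop', 'stop', 'tower'] (min_width=15, slack=7)
Line 5: ['computer', 'mountain'] (min_width=17, slack=5)
Line 6: ['festival', 'distance', 'the'] (min_width=21, slack=1)
Line 7: ['milk', 'top', 'train', 'was'] (min_width=18, slack=4)
Line 8: ['number', 'take', 'wind', 'large'] (min_width=22, slack=0)
Line 9: ['voice', 'refreshing'] (min_width=16, slack=6)
Total lines: 9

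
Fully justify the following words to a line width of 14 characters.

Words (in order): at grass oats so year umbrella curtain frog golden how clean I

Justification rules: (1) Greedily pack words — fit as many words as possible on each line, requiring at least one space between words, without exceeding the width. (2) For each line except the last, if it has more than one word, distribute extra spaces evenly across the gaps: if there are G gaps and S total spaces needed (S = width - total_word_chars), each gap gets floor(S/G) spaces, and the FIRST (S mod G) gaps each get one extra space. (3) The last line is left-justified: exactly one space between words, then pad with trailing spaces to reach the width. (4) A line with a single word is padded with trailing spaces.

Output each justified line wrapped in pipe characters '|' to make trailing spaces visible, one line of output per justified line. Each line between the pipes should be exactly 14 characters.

Answer: |at  grass oats|
|so        year|
|umbrella      |
|curtain   frog|
|golden     how|
|clean I       |

Derivation:
Line 1: ['at', 'grass', 'oats'] (min_width=13, slack=1)
Line 2: ['so', 'year'] (min_width=7, slack=7)
Line 3: ['umbrella'] (min_width=8, slack=6)
Line 4: ['curtain', 'frog'] (min_width=12, slack=2)
Line 5: ['golden', 'how'] (min_width=10, slack=4)
Line 6: ['clean', 'I'] (min_width=7, slack=7)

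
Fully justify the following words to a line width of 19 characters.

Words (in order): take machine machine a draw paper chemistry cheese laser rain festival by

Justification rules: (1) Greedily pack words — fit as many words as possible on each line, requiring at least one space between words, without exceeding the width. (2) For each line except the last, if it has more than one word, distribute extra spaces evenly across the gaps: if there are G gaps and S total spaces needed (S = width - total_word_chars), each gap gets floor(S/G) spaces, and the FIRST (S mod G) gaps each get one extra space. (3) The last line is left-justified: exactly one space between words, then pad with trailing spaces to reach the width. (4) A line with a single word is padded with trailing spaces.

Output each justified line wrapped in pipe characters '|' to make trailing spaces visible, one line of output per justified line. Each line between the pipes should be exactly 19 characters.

Line 1: ['take', 'machine'] (min_width=12, slack=7)
Line 2: ['machine', 'a', 'draw'] (min_width=14, slack=5)
Line 3: ['paper', 'chemistry'] (min_width=15, slack=4)
Line 4: ['cheese', 'laser', 'rain'] (min_width=17, slack=2)
Line 5: ['festival', 'by'] (min_width=11, slack=8)

Answer: |take        machine|
|machine    a   draw|
|paper     chemistry|
|cheese  laser  rain|
|festival by        |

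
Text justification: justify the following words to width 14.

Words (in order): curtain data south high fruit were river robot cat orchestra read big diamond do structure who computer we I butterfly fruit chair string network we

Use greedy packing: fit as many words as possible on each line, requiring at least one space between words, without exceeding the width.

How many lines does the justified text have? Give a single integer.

Line 1: ['curtain', 'data'] (min_width=12, slack=2)
Line 2: ['south', 'high'] (min_width=10, slack=4)
Line 3: ['fruit', 'were'] (min_width=10, slack=4)
Line 4: ['river', 'robot'] (min_width=11, slack=3)
Line 5: ['cat', 'orchestra'] (min_width=13, slack=1)
Line 6: ['read', 'big'] (min_width=8, slack=6)
Line 7: ['diamond', 'do'] (min_width=10, slack=4)
Line 8: ['structure', 'who'] (min_width=13, slack=1)
Line 9: ['computer', 'we', 'I'] (min_width=13, slack=1)
Line 10: ['butterfly'] (min_width=9, slack=5)
Line 11: ['fruit', 'chair'] (min_width=11, slack=3)
Line 12: ['string', 'network'] (min_width=14, slack=0)
Line 13: ['we'] (min_width=2, slack=12)
Total lines: 13

Answer: 13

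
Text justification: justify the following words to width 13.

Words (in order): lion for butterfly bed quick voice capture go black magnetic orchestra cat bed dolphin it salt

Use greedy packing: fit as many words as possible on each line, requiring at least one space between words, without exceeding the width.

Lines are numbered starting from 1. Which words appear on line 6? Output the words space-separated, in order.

Answer: magnetic

Derivation:
Line 1: ['lion', 'for'] (min_width=8, slack=5)
Line 2: ['butterfly', 'bed'] (min_width=13, slack=0)
Line 3: ['quick', 'voice'] (min_width=11, slack=2)
Line 4: ['capture', 'go'] (min_width=10, slack=3)
Line 5: ['black'] (min_width=5, slack=8)
Line 6: ['magnetic'] (min_width=8, slack=5)
Line 7: ['orchestra', 'cat'] (min_width=13, slack=0)
Line 8: ['bed', 'dolphin'] (min_width=11, slack=2)
Line 9: ['it', 'salt'] (min_width=7, slack=6)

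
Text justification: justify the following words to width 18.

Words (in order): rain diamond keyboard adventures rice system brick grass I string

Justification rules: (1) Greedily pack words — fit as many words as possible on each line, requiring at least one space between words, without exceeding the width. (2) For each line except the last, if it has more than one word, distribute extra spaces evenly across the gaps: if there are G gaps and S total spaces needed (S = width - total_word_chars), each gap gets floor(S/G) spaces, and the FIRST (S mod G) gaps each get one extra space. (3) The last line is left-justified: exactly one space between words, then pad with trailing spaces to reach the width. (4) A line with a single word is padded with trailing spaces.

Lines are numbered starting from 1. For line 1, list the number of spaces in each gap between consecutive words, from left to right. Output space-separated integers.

Line 1: ['rain', 'diamond'] (min_width=12, slack=6)
Line 2: ['keyboard'] (min_width=8, slack=10)
Line 3: ['adventures', 'rice'] (min_width=15, slack=3)
Line 4: ['system', 'brick', 'grass'] (min_width=18, slack=0)
Line 5: ['I', 'string'] (min_width=8, slack=10)

Answer: 7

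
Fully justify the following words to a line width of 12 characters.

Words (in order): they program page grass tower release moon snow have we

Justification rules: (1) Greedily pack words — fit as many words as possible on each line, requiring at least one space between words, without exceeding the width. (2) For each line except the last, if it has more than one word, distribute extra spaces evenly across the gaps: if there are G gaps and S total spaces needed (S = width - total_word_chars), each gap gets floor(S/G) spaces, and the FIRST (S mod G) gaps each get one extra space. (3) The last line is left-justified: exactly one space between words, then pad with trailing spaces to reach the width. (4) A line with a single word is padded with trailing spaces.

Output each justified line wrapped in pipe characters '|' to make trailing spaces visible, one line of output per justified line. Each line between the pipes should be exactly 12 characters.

Line 1: ['they', 'program'] (min_width=12, slack=0)
Line 2: ['page', 'grass'] (min_width=10, slack=2)
Line 3: ['tower'] (min_width=5, slack=7)
Line 4: ['release', 'moon'] (min_width=12, slack=0)
Line 5: ['snow', 'have', 'we'] (min_width=12, slack=0)

Answer: |they program|
|page   grass|
|tower       |
|release moon|
|snow have we|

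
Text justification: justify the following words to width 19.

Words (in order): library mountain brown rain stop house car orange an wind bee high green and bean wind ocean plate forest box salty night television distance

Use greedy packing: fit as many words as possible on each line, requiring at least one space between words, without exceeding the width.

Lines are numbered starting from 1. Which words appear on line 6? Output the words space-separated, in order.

Answer: plate forest box

Derivation:
Line 1: ['library', 'mountain'] (min_width=16, slack=3)
Line 2: ['brown', 'rain', 'stop'] (min_width=15, slack=4)
Line 3: ['house', 'car', 'orange', 'an'] (min_width=19, slack=0)
Line 4: ['wind', 'bee', 'high', 'green'] (min_width=19, slack=0)
Line 5: ['and', 'bean', 'wind', 'ocean'] (min_width=19, slack=0)
Line 6: ['plate', 'forest', 'box'] (min_width=16, slack=3)
Line 7: ['salty', 'night'] (min_width=11, slack=8)
Line 8: ['television', 'distance'] (min_width=19, slack=0)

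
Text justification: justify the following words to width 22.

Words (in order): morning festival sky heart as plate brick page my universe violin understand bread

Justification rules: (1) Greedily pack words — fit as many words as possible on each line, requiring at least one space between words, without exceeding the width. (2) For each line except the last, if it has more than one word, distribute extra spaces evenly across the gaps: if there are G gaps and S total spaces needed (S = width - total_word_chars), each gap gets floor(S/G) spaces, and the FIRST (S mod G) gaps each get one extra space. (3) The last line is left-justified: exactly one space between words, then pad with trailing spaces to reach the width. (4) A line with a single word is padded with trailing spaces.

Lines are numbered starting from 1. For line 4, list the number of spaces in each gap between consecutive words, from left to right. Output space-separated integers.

Answer: 6

Derivation:
Line 1: ['morning', 'festival', 'sky'] (min_width=20, slack=2)
Line 2: ['heart', 'as', 'plate', 'brick'] (min_width=20, slack=2)
Line 3: ['page', 'my', 'universe'] (min_width=16, slack=6)
Line 4: ['violin', 'understand'] (min_width=17, slack=5)
Line 5: ['bread'] (min_width=5, slack=17)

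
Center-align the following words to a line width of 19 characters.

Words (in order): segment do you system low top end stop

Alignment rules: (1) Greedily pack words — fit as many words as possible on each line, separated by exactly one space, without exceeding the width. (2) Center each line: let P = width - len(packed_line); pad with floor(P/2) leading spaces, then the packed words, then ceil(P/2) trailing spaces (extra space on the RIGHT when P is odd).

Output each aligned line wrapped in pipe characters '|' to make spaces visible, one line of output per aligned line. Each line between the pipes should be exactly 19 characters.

Line 1: ['segment', 'do', 'you'] (min_width=14, slack=5)
Line 2: ['system', 'low', 'top', 'end'] (min_width=18, slack=1)
Line 3: ['stop'] (min_width=4, slack=15)

Answer: |  segment do you   |
|system low top end |
|       stop        |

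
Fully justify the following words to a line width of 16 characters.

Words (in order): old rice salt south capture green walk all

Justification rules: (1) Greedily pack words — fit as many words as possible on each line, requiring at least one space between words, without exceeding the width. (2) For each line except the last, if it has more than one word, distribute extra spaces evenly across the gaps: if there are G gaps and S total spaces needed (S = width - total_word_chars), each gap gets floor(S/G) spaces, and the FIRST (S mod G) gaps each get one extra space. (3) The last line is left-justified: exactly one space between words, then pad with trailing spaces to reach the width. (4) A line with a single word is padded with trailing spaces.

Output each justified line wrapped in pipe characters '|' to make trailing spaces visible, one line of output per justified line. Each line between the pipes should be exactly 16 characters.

Answer: |old   rice  salt|
|south    capture|
|green walk all  |

Derivation:
Line 1: ['old', 'rice', 'salt'] (min_width=13, slack=3)
Line 2: ['south', 'capture'] (min_width=13, slack=3)
Line 3: ['green', 'walk', 'all'] (min_width=14, slack=2)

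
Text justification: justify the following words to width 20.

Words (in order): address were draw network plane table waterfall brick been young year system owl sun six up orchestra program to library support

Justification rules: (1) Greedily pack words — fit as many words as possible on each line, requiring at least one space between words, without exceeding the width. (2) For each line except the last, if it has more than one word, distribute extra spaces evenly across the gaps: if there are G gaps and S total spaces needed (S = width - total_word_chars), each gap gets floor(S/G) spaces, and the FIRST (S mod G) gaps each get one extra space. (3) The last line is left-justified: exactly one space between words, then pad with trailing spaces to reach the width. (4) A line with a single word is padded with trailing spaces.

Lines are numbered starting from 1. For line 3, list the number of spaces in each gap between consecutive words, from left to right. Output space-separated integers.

Answer: 1 1

Derivation:
Line 1: ['address', 'were', 'draw'] (min_width=17, slack=3)
Line 2: ['network', 'plane', 'table'] (min_width=19, slack=1)
Line 3: ['waterfall', 'brick', 'been'] (min_width=20, slack=0)
Line 4: ['young', 'year', 'system'] (min_width=17, slack=3)
Line 5: ['owl', 'sun', 'six', 'up'] (min_width=14, slack=6)
Line 6: ['orchestra', 'program', 'to'] (min_width=20, slack=0)
Line 7: ['library', 'support'] (min_width=15, slack=5)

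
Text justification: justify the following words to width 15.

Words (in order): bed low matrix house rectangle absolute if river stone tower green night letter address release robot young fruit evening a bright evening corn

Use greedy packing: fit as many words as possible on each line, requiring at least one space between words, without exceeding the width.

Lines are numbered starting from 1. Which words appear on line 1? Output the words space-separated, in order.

Line 1: ['bed', 'low', 'matrix'] (min_width=14, slack=1)
Line 2: ['house', 'rectangle'] (min_width=15, slack=0)
Line 3: ['absolute', 'if'] (min_width=11, slack=4)
Line 4: ['river', 'stone'] (min_width=11, slack=4)
Line 5: ['tower', 'green'] (min_width=11, slack=4)
Line 6: ['night', 'letter'] (min_width=12, slack=3)
Line 7: ['address', 'release'] (min_width=15, slack=0)
Line 8: ['robot', 'young'] (min_width=11, slack=4)
Line 9: ['fruit', 'evening', 'a'] (min_width=15, slack=0)
Line 10: ['bright', 'evening'] (min_width=14, slack=1)
Line 11: ['corn'] (min_width=4, slack=11)

Answer: bed low matrix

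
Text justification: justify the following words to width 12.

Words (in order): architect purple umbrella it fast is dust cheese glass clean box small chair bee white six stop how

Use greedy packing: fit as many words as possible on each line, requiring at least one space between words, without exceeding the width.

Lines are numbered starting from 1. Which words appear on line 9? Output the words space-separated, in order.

Answer: six stop how

Derivation:
Line 1: ['architect'] (min_width=9, slack=3)
Line 2: ['purple'] (min_width=6, slack=6)
Line 3: ['umbrella', 'it'] (min_width=11, slack=1)
Line 4: ['fast', 'is', 'dust'] (min_width=12, slack=0)
Line 5: ['cheese', 'glass'] (min_width=12, slack=0)
Line 6: ['clean', 'box'] (min_width=9, slack=3)
Line 7: ['small', 'chair'] (min_width=11, slack=1)
Line 8: ['bee', 'white'] (min_width=9, slack=3)
Line 9: ['six', 'stop', 'how'] (min_width=12, slack=0)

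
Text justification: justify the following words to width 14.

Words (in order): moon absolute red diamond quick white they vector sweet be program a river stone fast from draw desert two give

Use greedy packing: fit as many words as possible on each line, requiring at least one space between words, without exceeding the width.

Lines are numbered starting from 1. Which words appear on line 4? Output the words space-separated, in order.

Line 1: ['moon', 'absolute'] (min_width=13, slack=1)
Line 2: ['red', 'diamond'] (min_width=11, slack=3)
Line 3: ['quick', 'white'] (min_width=11, slack=3)
Line 4: ['they', 'vector'] (min_width=11, slack=3)
Line 5: ['sweet', 'be'] (min_width=8, slack=6)
Line 6: ['program', 'a'] (min_width=9, slack=5)
Line 7: ['river', 'stone'] (min_width=11, slack=3)
Line 8: ['fast', 'from', 'draw'] (min_width=14, slack=0)
Line 9: ['desert', 'two'] (min_width=10, slack=4)
Line 10: ['give'] (min_width=4, slack=10)

Answer: they vector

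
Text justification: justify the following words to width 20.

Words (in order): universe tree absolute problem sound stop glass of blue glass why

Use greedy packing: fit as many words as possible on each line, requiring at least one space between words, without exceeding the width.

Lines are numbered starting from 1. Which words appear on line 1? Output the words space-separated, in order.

Answer: universe tree

Derivation:
Line 1: ['universe', 'tree'] (min_width=13, slack=7)
Line 2: ['absolute', 'problem'] (min_width=16, slack=4)
Line 3: ['sound', 'stop', 'glass', 'of'] (min_width=19, slack=1)
Line 4: ['blue', 'glass', 'why'] (min_width=14, slack=6)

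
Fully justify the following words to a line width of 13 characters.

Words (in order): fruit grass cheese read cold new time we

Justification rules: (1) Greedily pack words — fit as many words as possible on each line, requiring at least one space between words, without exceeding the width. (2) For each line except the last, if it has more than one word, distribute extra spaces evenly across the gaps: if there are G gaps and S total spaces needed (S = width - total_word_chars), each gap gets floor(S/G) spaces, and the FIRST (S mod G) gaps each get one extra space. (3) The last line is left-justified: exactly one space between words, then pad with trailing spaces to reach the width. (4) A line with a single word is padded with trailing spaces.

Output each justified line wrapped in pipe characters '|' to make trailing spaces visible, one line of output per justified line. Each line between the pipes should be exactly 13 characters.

Answer: |fruit   grass|
|cheese   read|
|cold new time|
|we           |

Derivation:
Line 1: ['fruit', 'grass'] (min_width=11, slack=2)
Line 2: ['cheese', 'read'] (min_width=11, slack=2)
Line 3: ['cold', 'new', 'time'] (min_width=13, slack=0)
Line 4: ['we'] (min_width=2, slack=11)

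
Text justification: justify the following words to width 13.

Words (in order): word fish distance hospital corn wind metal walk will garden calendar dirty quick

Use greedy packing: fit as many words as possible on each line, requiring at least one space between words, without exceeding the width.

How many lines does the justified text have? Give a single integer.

Answer: 8

Derivation:
Line 1: ['word', 'fish'] (min_width=9, slack=4)
Line 2: ['distance'] (min_width=8, slack=5)
Line 3: ['hospital', 'corn'] (min_width=13, slack=0)
Line 4: ['wind', 'metal'] (min_width=10, slack=3)
Line 5: ['walk', 'will'] (min_width=9, slack=4)
Line 6: ['garden'] (min_width=6, slack=7)
Line 7: ['calendar'] (min_width=8, slack=5)
Line 8: ['dirty', 'quick'] (min_width=11, slack=2)
Total lines: 8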